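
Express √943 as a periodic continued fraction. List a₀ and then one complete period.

a₀ = ⌊√943⌋ = 30.
With m₀=0, d₀=1 and mₖ₊₁ = dₖaₖ − mₖ, dₖ₊₁ = (n − mₖ₊₁²)/dₖ, aₖ₊₁ = ⌊(a₀+mₖ₊₁)/dₖ₊₁⌋:
  k=1: m=30, d=43, a=1
  k=2: m=13, d=18, a=2
  k=3: m=23, d=23, a=2
  k=4: m=23, d=18, a=2
  k=5: m=13, d=43, a=1
  k=6: m=30, d=1, a=60
d=1 and a=2a₀=60 at k=6, so the next step gives (m, d) = (30, 43) again — its k=1 value — and the period has length 6.

[30; 1, 2, 2, 2, 1, 60]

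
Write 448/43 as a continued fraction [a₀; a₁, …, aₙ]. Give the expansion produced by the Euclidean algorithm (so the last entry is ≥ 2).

[10; 2, 2, 1, 1, 3]

448 = 10*43 + 18
43 = 2*18 + 7
18 = 2*7 + 4
7 = 1*4 + 3
4 = 1*3 + 1
3 = 3*1 + 0  (stop)
So 448/43 = [10; 2, 2, 1, 1, 3].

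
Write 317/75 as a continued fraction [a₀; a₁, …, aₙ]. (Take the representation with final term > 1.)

[4; 4, 2, 2, 3]

317 = 4·75 + 17
75 = 4·17 + 7
17 = 2·7 + 3
7 = 2·3 + 1
3 = 3·1 + 0  (stop)
So 317/75 = [4; 4, 2, 2, 3].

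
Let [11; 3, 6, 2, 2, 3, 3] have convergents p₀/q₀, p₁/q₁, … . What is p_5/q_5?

3893/344

Using pₖ = aₖpₖ₋₁ + pₖ₋₂, qₖ = aₖqₖ₋₁ + qₖ₋₂ (with p₋₁=1, p₋₂=0, q₋₁=0, q₋₂=1):
  k=0: a=11, p=11, q=1
  k=1: a=3, p=34, q=3
  k=2: a=6, p=215, q=19
  k=3: a=2, p=464, q=41
  k=4: a=2, p=1143, q=101
  k=5: a=3, p=3893, q=344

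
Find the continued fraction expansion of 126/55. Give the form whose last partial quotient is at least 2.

[2; 3, 2, 3, 2]

126 = 2*55 + 16
55 = 3*16 + 7
16 = 2*7 + 2
7 = 3*2 + 1
2 = 2*1 + 0  (stop)
So 126/55 = [2; 3, 2, 3, 2].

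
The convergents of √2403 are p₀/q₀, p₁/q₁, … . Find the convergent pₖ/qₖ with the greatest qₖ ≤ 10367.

235445/4803

√2403 = [49; 49, 98, …] (period length 2).
Convergents:
  p_0/q_0 = 49/1
  p_1/q_1 = 2402/49
  p_2/q_2 = 235445/4803
  p_3/q_3 = 11539207/235396
q_2 = 4803 ≤ 10367 < 235396 = q_3, so the answer is 235445/4803.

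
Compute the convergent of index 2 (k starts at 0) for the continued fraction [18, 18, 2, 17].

Using pₖ = aₖpₖ₋₁ + pₖ₋₂, qₖ = aₖqₖ₋₁ + qₖ₋₂ (with p₋₁=1, p₋₂=0, q₋₁=0, q₋₂=1):
  k=0: a=18, p=18, q=1
  k=1: a=18, p=325, q=18
  k=2: a=2, p=668, q=37

668/37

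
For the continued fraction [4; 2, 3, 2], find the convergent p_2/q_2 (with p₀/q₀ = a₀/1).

Using pₖ = aₖpₖ₋₁ + pₖ₋₂, qₖ = aₖqₖ₋₁ + qₖ₋₂ (with p₋₁=1, p₋₂=0, q₋₁=0, q₋₂=1):
  k=0: a=4, p=4, q=1
  k=1: a=2, p=9, q=2
  k=2: a=3, p=31, q=7

31/7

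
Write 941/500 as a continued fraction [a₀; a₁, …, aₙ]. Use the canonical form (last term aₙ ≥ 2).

941 = 1×500 + 441
500 = 1×441 + 59
441 = 7×59 + 28
59 = 2×28 + 3
28 = 9×3 + 1
3 = 3×1 + 0  (stop)
So 941/500 = [1; 1, 7, 2, 9, 3].

[1; 1, 7, 2, 9, 3]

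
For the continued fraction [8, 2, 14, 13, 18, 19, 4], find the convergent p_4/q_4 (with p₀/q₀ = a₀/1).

58116/6851

Using pₖ = aₖpₖ₋₁ + pₖ₋₂, qₖ = aₖqₖ₋₁ + qₖ₋₂ (with p₋₁=1, p₋₂=0, q₋₁=0, q₋₂=1):
  k=0: a=8, p=8, q=1
  k=1: a=2, p=17, q=2
  k=2: a=14, p=246, q=29
  k=3: a=13, p=3215, q=379
  k=4: a=18, p=58116, q=6851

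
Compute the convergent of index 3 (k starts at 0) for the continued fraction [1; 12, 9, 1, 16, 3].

131/121

Using pₖ = aₖpₖ₋₁ + pₖ₋₂, qₖ = aₖqₖ₋₁ + qₖ₋₂ (with p₋₁=1, p₋₂=0, q₋₁=0, q₋₂=1):
  k=0: a=1, p=1, q=1
  k=1: a=12, p=13, q=12
  k=2: a=9, p=118, q=109
  k=3: a=1, p=131, q=121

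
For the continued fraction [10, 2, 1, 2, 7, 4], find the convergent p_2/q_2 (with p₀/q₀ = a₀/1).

31/3

Using pₖ = aₖpₖ₋₁ + pₖ₋₂, qₖ = aₖqₖ₋₁ + qₖ₋₂ (with p₋₁=1, p₋₂=0, q₋₁=0, q₋₂=1):
  k=0: a=10, p=10, q=1
  k=1: a=2, p=21, q=2
  k=2: a=1, p=31, q=3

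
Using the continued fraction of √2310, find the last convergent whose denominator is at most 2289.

√2310 = [48; 16, 96, …] (period length 2).
Convergents:
  p_0/q_0 = 48/1
  p_1/q_1 = 769/16
  p_2/q_2 = 73872/1537
  p_3/q_3 = 1182721/24608
q_2 = 1537 ≤ 2289 < 24608 = q_3, so the answer is 73872/1537.

73872/1537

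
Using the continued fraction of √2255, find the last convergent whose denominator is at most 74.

√2255 = [47; 2, 18, 2, 94, …] (period length 4).
Convergents:
  p_0/q_0 = 47/1
  p_1/q_1 = 95/2
  p_2/q_2 = 1757/37
  p_3/q_3 = 3609/76
q_2 = 37 ≤ 74 < 76 = q_3, so the answer is 1757/37.

1757/37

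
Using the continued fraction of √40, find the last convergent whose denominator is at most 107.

234/37

√40 = [6; 3, 12, …] (period length 2).
Convergents:
  p_0/q_0 = 6/1
  p_1/q_1 = 19/3
  p_2/q_2 = 234/37
  p_3/q_3 = 721/114
q_2 = 37 ≤ 107 < 114 = q_3, so the answer is 234/37.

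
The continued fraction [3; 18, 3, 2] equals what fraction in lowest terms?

391/128

Using pₖ = aₖpₖ₋₁ + pₖ₋₂ and qₖ = aₖqₖ₋₁ + qₖ₋₂:
  k=0: a=3, p=3, q=1
  k=1: a=18, p=55, q=18
  k=2: a=3, p=168, q=55
  k=3: a=2, p=391, q=128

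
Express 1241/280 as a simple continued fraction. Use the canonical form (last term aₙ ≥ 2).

1241 = 4·280 + 121
280 = 2·121 + 38
121 = 3·38 + 7
38 = 5·7 + 3
7 = 2·3 + 1
3 = 3·1 + 0  (stop)
So 1241/280 = [4; 2, 3, 5, 2, 3].

[4; 2, 3, 5, 2, 3]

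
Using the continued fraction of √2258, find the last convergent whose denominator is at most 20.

95/2

√2258 = [47; 1, 1, 13, 13, 1, 1, 94, …] (period length 7).
Convergents:
  p_0/q_0 = 47/1
  p_1/q_1 = 48/1
  p_2/q_2 = 95/2
  p_3/q_3 = 1283/27
q_2 = 2 ≤ 20 < 27 = q_3, so the answer is 95/2.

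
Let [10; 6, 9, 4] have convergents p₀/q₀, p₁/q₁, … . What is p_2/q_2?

559/55

Using pₖ = aₖpₖ₋₁ + pₖ₋₂, qₖ = aₖqₖ₋₁ + qₖ₋₂ (with p₋₁=1, p₋₂=0, q₋₁=0, q₋₂=1):
  k=0: a=10, p=10, q=1
  k=1: a=6, p=61, q=6
  k=2: a=9, p=559, q=55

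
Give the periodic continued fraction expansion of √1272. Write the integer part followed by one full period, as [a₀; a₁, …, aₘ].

a₀ = ⌊√1272⌋ = 35.
With m₀=0, d₀=1 and mₖ₊₁ = dₖaₖ − mₖ, dₖ₊₁ = (n − mₖ₊₁²)/dₖ, aₖ₊₁ = ⌊(a₀+mₖ₊₁)/dₖ₊₁⌋:
  k=1: m=35, d=47, a=1
  k=2: m=12, d=24, a=1
  k=3: m=12, d=47, a=1
  k=4: m=35, d=1, a=70
d=1 and a=2a₀=70 at k=4, so the next step gives (m, d) = (35, 47) again — its k=1 value — and the period has length 4.

[35; 1, 1, 1, 70]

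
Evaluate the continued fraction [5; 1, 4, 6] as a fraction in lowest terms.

Using pₖ = aₖpₖ₋₁ + pₖ₋₂ and qₖ = aₖqₖ₋₁ + qₖ₋₂:
  k=0: a=5, p=5, q=1
  k=1: a=1, p=6, q=1
  k=2: a=4, p=29, q=5
  k=3: a=6, p=180, q=31

180/31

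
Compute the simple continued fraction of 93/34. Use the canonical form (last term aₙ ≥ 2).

[2; 1, 2, 1, 3, 2]

93 = 2*34 + 25
34 = 1*25 + 9
25 = 2*9 + 7
9 = 1*7 + 2
7 = 3*2 + 1
2 = 2*1 + 0  (stop)
So 93/34 = [2; 1, 2, 1, 3, 2].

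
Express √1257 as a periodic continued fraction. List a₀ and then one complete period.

a₀ = ⌊√1257⌋ = 35.

[35; 2, 4, 1, 22, 1, 4, 2, 70]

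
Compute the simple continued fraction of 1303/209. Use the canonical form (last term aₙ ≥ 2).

1303 = 6·209 + 49
209 = 4·49 + 13
49 = 3·13 + 10
13 = 1·10 + 3
10 = 3·3 + 1
3 = 3·1 + 0  (stop)
So 1303/209 = [6; 4, 3, 1, 3, 3].

[6; 4, 3, 1, 3, 3]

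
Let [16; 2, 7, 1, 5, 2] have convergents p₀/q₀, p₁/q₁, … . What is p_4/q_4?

Using pₖ = aₖpₖ₋₁ + pₖ₋₂, qₖ = aₖqₖ₋₁ + qₖ₋₂ (with p₋₁=1, p₋₂=0, q₋₁=0, q₋₂=1):
  k=0: a=16, p=16, q=1
  k=1: a=2, p=33, q=2
  k=2: a=7, p=247, q=15
  k=3: a=1, p=280, q=17
  k=4: a=5, p=1647, q=100

1647/100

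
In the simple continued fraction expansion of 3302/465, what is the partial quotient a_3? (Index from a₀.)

8

3302 = 7·465 + 47   →  a_0 = 7
465 = 9·47 + 42   →  a_1 = 9
47 = 1·42 + 5   →  a_2 = 1
42 = 8·5 + 2   →  a_3 = 8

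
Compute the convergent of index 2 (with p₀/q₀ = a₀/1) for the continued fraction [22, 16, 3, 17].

Using pₖ = aₖpₖ₋₁ + pₖ₋₂, qₖ = aₖqₖ₋₁ + qₖ₋₂ (with p₋₁=1, p₋₂=0, q₋₁=0, q₋₂=1):
  k=0: a=22, p=22, q=1
  k=1: a=16, p=353, q=16
  k=2: a=3, p=1081, q=49

1081/49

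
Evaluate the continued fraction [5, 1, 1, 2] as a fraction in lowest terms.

28/5

Fold from the inside: start with 2/1.
  1 + 1/2 = 3/2
  1 + 2/3 = 5/3
  5 + 3/5 = 28/5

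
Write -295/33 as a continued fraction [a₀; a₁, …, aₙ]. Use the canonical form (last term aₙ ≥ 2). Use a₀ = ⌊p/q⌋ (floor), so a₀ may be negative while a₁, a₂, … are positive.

-295 = -9*33 + 2
33 = 16*2 + 1
2 = 2*1 + 0  (stop)
So -295/33 = [-9; 16, 2].

[-9; 16, 2]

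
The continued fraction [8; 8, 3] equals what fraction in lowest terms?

203/25

Using pₖ = aₖpₖ₋₁ + pₖ₋₂ and qₖ = aₖqₖ₋₁ + qₖ₋₂:
  k=0: a=8, p=8, q=1
  k=1: a=8, p=65, q=8
  k=2: a=3, p=203, q=25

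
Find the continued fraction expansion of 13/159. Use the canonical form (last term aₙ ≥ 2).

13 = 0*159 + 13
159 = 12*13 + 3
13 = 4*3 + 1
3 = 3*1 + 0  (stop)
So 13/159 = [0; 12, 4, 3].

[0; 12, 4, 3]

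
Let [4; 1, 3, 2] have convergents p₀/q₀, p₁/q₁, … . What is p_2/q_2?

19/4

Using pₖ = aₖpₖ₋₁ + pₖ₋₂, qₖ = aₖqₖ₋₁ + qₖ₋₂ (with p₋₁=1, p₋₂=0, q₋₁=0, q₋₂=1):
  k=0: a=4, p=4, q=1
  k=1: a=1, p=5, q=1
  k=2: a=3, p=19, q=4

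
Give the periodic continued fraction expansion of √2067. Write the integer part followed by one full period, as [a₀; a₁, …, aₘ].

a₀ = ⌊√2067⌋ = 45.
With m₀=0, d₀=1 and mₖ₊₁ = dₖaₖ − mₖ, dₖ₊₁ = (n − mₖ₊₁²)/dₖ, aₖ₊₁ = ⌊(a₀+mₖ₊₁)/dₖ₊₁⌋:
  k=1: m=45, d=42, a=2
  k=2: m=39, d=13, a=6
  k=3: m=39, d=42, a=2
  k=4: m=45, d=1, a=90
d=1 and a=2a₀=90 at k=4, so the next step gives (m, d) = (45, 42) again — its k=1 value — and the period has length 4.

[45; 2, 6, 2, 90]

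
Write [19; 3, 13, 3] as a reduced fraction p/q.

Using pₖ = aₖpₖ₋₁ + pₖ₋₂ and qₖ = aₖqₖ₋₁ + qₖ₋₂:
  k=0: a=19, p=19, q=1
  k=1: a=3, p=58, q=3
  k=2: a=13, p=773, q=40
  k=3: a=3, p=2377, q=123

2377/123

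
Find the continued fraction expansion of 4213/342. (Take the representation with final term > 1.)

[12; 3, 7, 3, 1, 3]

4213 = 12·342 + 109
342 = 3·109 + 15
109 = 7·15 + 4
15 = 3·4 + 3
4 = 1·3 + 1
3 = 3·1 + 0  (stop)
So 4213/342 = [12; 3, 7, 3, 1, 3].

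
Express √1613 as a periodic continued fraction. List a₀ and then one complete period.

a₀ = ⌊√1613⌋ = 40.

[40; 6, 6, 80]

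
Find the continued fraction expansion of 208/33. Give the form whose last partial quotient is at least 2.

[6; 3, 3, 3]

208 = 6·33 + 10
33 = 3·10 + 3
10 = 3·3 + 1
3 = 3·1 + 0  (stop)
So 208/33 = [6; 3, 3, 3].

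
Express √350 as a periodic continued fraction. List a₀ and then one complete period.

[18; 1, 2, 2, 2, 1, 36]

a₀ = ⌊√350⌋ = 18.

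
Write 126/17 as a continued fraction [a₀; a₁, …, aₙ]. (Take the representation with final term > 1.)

[7; 2, 2, 3]

126 = 7·17 + 7
17 = 2·7 + 3
7 = 2·3 + 1
3 = 3·1 + 0  (stop)
So 126/17 = [7; 2, 2, 3].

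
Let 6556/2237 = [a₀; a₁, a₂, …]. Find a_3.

6556 = 2·2237 + 2082   →  a_0 = 2
2237 = 1·2082 + 155   →  a_1 = 1
2082 = 13·155 + 67   →  a_2 = 13
155 = 2·67 + 21   →  a_3 = 2

2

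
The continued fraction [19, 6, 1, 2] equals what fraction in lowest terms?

Using pₖ = aₖpₖ₋₁ + pₖ₋₂ and qₖ = aₖqₖ₋₁ + qₖ₋₂:
  k=0: a=19, p=19, q=1
  k=1: a=6, p=115, q=6
  k=2: a=1, p=134, q=7
  k=3: a=2, p=383, q=20

383/20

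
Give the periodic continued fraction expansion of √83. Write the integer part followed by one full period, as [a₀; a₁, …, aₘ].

a₀ = ⌊√83⌋ = 9.
With m₀=0, d₀=1 and mₖ₊₁ = dₖaₖ − mₖ, dₖ₊₁ = (n − mₖ₊₁²)/dₖ, aₖ₊₁ = ⌊(a₀+mₖ₊₁)/dₖ₊₁⌋:
  k=1: m=9, d=2, a=9
  k=2: m=9, d=1, a=18
d=1 and a=2a₀=18 at k=2, so the next step gives (m, d) = (9, 2) again — its k=1 value — and the period has length 2.

[9; 9, 18]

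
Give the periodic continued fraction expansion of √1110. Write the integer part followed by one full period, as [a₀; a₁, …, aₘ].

a₀ = ⌊√1110⌋ = 33.

[33; 3, 6, 3, 66]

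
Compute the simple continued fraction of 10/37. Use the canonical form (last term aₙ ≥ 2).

10 = 0×37 + 10
37 = 3×10 + 7
10 = 1×7 + 3
7 = 2×3 + 1
3 = 3×1 + 0  (stop)
So 10/37 = [0; 3, 1, 2, 3].

[0; 3, 1, 2, 3]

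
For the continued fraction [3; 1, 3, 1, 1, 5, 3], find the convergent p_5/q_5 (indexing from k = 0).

189/50

Using pₖ = aₖpₖ₋₁ + pₖ₋₂, qₖ = aₖqₖ₋₁ + qₖ₋₂ (with p₋₁=1, p₋₂=0, q₋₁=0, q₋₂=1):
  k=0: a=3, p=3, q=1
  k=1: a=1, p=4, q=1
  k=2: a=3, p=15, q=4
  k=3: a=1, p=19, q=5
  k=4: a=1, p=34, q=9
  k=5: a=5, p=189, q=50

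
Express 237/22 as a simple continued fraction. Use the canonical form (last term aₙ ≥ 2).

237 = 10*22 + 17
22 = 1*17 + 5
17 = 3*5 + 2
5 = 2*2 + 1
2 = 2*1 + 0  (stop)
So 237/22 = [10; 1, 3, 2, 2].

[10; 1, 3, 2, 2]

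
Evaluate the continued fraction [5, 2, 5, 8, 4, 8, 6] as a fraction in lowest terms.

102122/18719

Using pₖ = aₖpₖ₋₁ + pₖ₋₂ and qₖ = aₖqₖ₋₁ + qₖ₋₂:
  k=0: a=5, p=5, q=1
  k=1: a=2, p=11, q=2
  k=2: a=5, p=60, q=11
  k=3: a=8, p=491, q=90
  k=4: a=4, p=2024, q=371
  k=5: a=8, p=16683, q=3058
  k=6: a=6, p=102122, q=18719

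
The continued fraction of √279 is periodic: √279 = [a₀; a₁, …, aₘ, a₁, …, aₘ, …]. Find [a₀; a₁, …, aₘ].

[16; 1, 2, 2, 1, 2, 2, 1, 32]

a₀ = ⌊√279⌋ = 16.
With m₀=0, d₀=1 and mₖ₊₁ = dₖaₖ − mₖ, dₖ₊₁ = (n − mₖ₊₁²)/dₖ, aₖ₊₁ = ⌊(a₀+mₖ₊₁)/dₖ₊₁⌋:
  k=1: m=16, d=23, a=1
  k=2: m=7, d=10, a=2
  k=3: m=13, d=11, a=2
  k=4: m=9, d=18, a=1
  k=5: m=9, d=11, a=2
  k=6: m=13, d=10, a=2
  k=7: m=7, d=23, a=1
  k=8: m=16, d=1, a=32
d=1 and a=2a₀=32 at k=8, so the next step gives (m, d) = (16, 23) again — its k=1 value — and the period has length 8.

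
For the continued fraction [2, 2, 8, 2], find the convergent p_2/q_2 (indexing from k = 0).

42/17

Using pₖ = aₖpₖ₋₁ + pₖ₋₂, qₖ = aₖqₖ₋₁ + qₖ₋₂ (with p₋₁=1, p₋₂=0, q₋₁=0, q₋₂=1):
  k=0: a=2, p=2, q=1
  k=1: a=2, p=5, q=2
  k=2: a=8, p=42, q=17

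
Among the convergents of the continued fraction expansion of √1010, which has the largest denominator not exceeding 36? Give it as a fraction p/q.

√1010 = [31; 1, 3, 1, 1, 3, 1, 62, …] (period length 7).
Convergents:
  p_0/q_0 = 31/1
  p_1/q_1 = 32/1
  p_2/q_2 = 127/4
  p_3/q_3 = 159/5
  p_4/q_4 = 286/9
  p_5/q_5 = 1017/32
  p_6/q_6 = 1303/41
q_5 = 32 ≤ 36 < 41 = q_6, so the answer is 1017/32.

1017/32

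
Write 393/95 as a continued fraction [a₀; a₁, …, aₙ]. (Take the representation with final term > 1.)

393 = 4*95 + 13
95 = 7*13 + 4
13 = 3*4 + 1
4 = 4*1 + 0  (stop)
So 393/95 = [4; 7, 3, 4].

[4; 7, 3, 4]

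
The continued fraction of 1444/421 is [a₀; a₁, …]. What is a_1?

2

1444 = 3·421 + 181   →  a_0 = 3
421 = 2·181 + 59   →  a_1 = 2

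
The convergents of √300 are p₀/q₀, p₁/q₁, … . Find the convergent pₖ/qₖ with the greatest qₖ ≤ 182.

1351/78

√300 = [17; 3, 8, 3, 34, …] (period length 4).
Convergents:
  p_0/q_0 = 17/1
  p_1/q_1 = 52/3
  p_2/q_2 = 433/25
  p_3/q_3 = 1351/78
  p_4/q_4 = 46367/2677
q_3 = 78 ≤ 182 < 2677 = q_4, so the answer is 1351/78.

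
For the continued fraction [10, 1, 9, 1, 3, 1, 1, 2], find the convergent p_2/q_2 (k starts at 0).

109/10

Using pₖ = aₖpₖ₋₁ + pₖ₋₂, qₖ = aₖqₖ₋₁ + qₖ₋₂ (with p₋₁=1, p₋₂=0, q₋₁=0, q₋₂=1):
  k=0: a=10, p=10, q=1
  k=1: a=1, p=11, q=1
  k=2: a=9, p=109, q=10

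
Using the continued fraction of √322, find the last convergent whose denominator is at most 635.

√322 = [17; 1, 16, 1, 34, …] (period length 4).
Convergents:
  p_0/q_0 = 17/1
  p_1/q_1 = 18/1
  p_2/q_2 = 305/17
  p_3/q_3 = 323/18
  p_4/q_4 = 11287/629
  p_5/q_5 = 11610/647
q_4 = 629 ≤ 635 < 647 = q_5, so the answer is 11287/629.

11287/629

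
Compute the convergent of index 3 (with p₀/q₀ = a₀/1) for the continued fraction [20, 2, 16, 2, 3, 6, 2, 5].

1393/68

Using pₖ = aₖpₖ₋₁ + pₖ₋₂, qₖ = aₖqₖ₋₁ + qₖ₋₂ (with p₋₁=1, p₋₂=0, q₋₁=0, q₋₂=1):
  k=0: a=20, p=20, q=1
  k=1: a=2, p=41, q=2
  k=2: a=16, p=676, q=33
  k=3: a=2, p=1393, q=68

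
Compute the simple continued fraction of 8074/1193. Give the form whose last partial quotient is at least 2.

[6; 1, 3, 3, 3, 1, 6, 3]

8074 = 6×1193 + 916
1193 = 1×916 + 277
916 = 3×277 + 85
277 = 3×85 + 22
85 = 3×22 + 19
22 = 1×19 + 3
19 = 6×3 + 1
3 = 3×1 + 0  (stop)
So 8074/1193 = [6; 1, 3, 3, 3, 1, 6, 3].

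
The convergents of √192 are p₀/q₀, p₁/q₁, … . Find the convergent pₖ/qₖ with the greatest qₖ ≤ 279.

√192 = [13; 1, 5, 1, 26, …] (period length 4).
Convergents:
  p_0/q_0 = 13/1
  p_1/q_1 = 14/1
  p_2/q_2 = 83/6
  p_3/q_3 = 97/7
  p_4/q_4 = 2605/188
  p_5/q_5 = 2702/195
  p_6/q_6 = 16115/1163
q_5 = 195 ≤ 279 < 1163 = q_6, so the answer is 2702/195.

2702/195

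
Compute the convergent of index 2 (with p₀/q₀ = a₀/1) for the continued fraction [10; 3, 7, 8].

227/22

Using pₖ = aₖpₖ₋₁ + pₖ₋₂, qₖ = aₖqₖ₋₁ + qₖ₋₂ (with p₋₁=1, p₋₂=0, q₋₁=0, q₋₂=1):
  k=0: a=10, p=10, q=1
  k=1: a=3, p=31, q=3
  k=2: a=7, p=227, q=22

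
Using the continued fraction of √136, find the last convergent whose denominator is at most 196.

1621/139

√136 = [11; 1, 1, 1, 22, …] (period length 4).
Convergents:
  p_0/q_0 = 11/1
  p_1/q_1 = 12/1
  p_2/q_2 = 23/2
  p_3/q_3 = 35/3
  p_4/q_4 = 793/68
  p_5/q_5 = 828/71
  p_6/q_6 = 1621/139
  p_7/q_7 = 2449/210
q_6 = 139 ≤ 196 < 210 = q_7, so the answer is 1621/139.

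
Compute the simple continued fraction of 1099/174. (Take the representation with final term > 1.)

1099 = 6·174 + 55
174 = 3·55 + 9
55 = 6·9 + 1
9 = 9·1 + 0  (stop)
So 1099/174 = [6; 3, 6, 9].

[6; 3, 6, 9]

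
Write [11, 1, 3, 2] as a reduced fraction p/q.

Using pₖ = aₖpₖ₋₁ + pₖ₋₂ and qₖ = aₖqₖ₋₁ + qₖ₋₂:
  k=0: a=11, p=11, q=1
  k=1: a=1, p=12, q=1
  k=2: a=3, p=47, q=4
  k=3: a=2, p=106, q=9

106/9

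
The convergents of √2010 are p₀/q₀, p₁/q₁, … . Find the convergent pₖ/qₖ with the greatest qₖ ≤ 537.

23896/533

√2010 = [44; 1, 4, 1, 88, …] (period length 4).
Convergents:
  p_0/q_0 = 44/1
  p_1/q_1 = 45/1
  p_2/q_2 = 224/5
  p_3/q_3 = 269/6
  p_4/q_4 = 23896/533
  p_5/q_5 = 24165/539
q_4 = 533 ≤ 537 < 539 = q_5, so the answer is 23896/533.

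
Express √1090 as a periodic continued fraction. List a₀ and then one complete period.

[33; 66]

a₀ = ⌊√1090⌋ = 33.
With m₀=0, d₀=1 and mₖ₊₁ = dₖaₖ − mₖ, dₖ₊₁ = (n − mₖ₊₁²)/dₖ, aₖ₊₁ = ⌊(a₀+mₖ₊₁)/dₖ₊₁⌋:
  k=1: m=33, d=1, a=66
d=1 and a=2a₀=66 at k=1, so the next step gives (m, d) = (33, 1) again — its k=1 value — and the period has length 1.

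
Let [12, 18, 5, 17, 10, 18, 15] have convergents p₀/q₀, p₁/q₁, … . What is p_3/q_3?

18866/1565

Using pₖ = aₖpₖ₋₁ + pₖ₋₂, qₖ = aₖqₖ₋₁ + qₖ₋₂ (with p₋₁=1, p₋₂=0, q₋₁=0, q₋₂=1):
  k=0: a=12, p=12, q=1
  k=1: a=18, p=217, q=18
  k=2: a=5, p=1097, q=91
  k=3: a=17, p=18866, q=1565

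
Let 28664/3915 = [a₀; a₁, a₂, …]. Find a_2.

28664 = 7·3915 + 1259   →  a_0 = 7
3915 = 3·1259 + 138   →  a_1 = 3
1259 = 9·138 + 17   →  a_2 = 9

9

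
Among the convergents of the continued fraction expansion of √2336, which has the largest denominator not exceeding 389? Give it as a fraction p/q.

13968/289

√2336 = [48; 3, 96, …] (period length 2).
Convergents:
  p_0/q_0 = 48/1
  p_1/q_1 = 145/3
  p_2/q_2 = 13968/289
  p_3/q_3 = 42049/870
q_2 = 289 ≤ 389 < 870 = q_3, so the answer is 13968/289.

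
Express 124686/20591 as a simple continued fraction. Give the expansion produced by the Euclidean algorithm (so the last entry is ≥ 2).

[6; 18, 16, 17, 1, 3]

124686 = 6×20591 + 1140
20591 = 18×1140 + 71
1140 = 16×71 + 4
71 = 17×4 + 3
4 = 1×3 + 1
3 = 3×1 + 0  (stop)
So 124686/20591 = [6; 18, 16, 17, 1, 3].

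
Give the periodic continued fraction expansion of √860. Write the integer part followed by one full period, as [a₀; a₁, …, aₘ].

[29; 3, 14, 3, 58]

a₀ = ⌊√860⌋ = 29.
With m₀=0, d₀=1 and mₖ₊₁ = dₖaₖ − mₖ, dₖ₊₁ = (n − mₖ₊₁²)/dₖ, aₖ₊₁ = ⌊(a₀+mₖ₊₁)/dₖ₊₁⌋:
  k=1: m=29, d=19, a=3
  k=2: m=28, d=4, a=14
  k=3: m=28, d=19, a=3
  k=4: m=29, d=1, a=58
d=1 and a=2a₀=58 at k=4, so the next step gives (m, d) = (29, 19) again — its k=1 value — and the period has length 4.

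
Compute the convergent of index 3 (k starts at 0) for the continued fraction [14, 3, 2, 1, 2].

Using pₖ = aₖpₖ₋₁ + pₖ₋₂, qₖ = aₖqₖ₋₁ + qₖ₋₂ (with p₋₁=1, p₋₂=0, q₋₁=0, q₋₂=1):
  k=0: a=14, p=14, q=1
  k=1: a=3, p=43, q=3
  k=2: a=2, p=100, q=7
  k=3: a=1, p=143, q=10

143/10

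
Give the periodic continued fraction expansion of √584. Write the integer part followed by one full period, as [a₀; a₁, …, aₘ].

[24; 6, 48]

a₀ = ⌊√584⌋ = 24.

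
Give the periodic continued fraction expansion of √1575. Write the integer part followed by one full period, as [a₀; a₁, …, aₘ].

a₀ = ⌊√1575⌋ = 39.
With m₀=0, d₀=1 and mₖ₊₁ = dₖaₖ − mₖ, dₖ₊₁ = (n − mₖ₊₁²)/dₖ, aₖ₊₁ = ⌊(a₀+mₖ₊₁)/dₖ₊₁⌋:
  k=1: m=39, d=54, a=1
  k=2: m=15, d=25, a=2
  k=3: m=35, d=14, a=5
  k=4: m=35, d=25, a=2
  k=5: m=15, d=54, a=1
  k=6: m=39, d=1, a=78
d=1 and a=2a₀=78 at k=6, so the next step gives (m, d) = (39, 54) again — its k=1 value — and the period has length 6.

[39; 1, 2, 5, 2, 1, 78]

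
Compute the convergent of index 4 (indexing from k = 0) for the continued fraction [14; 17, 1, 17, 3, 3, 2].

13873/987

Using pₖ = aₖpₖ₋₁ + pₖ₋₂, qₖ = aₖqₖ₋₁ + qₖ₋₂ (with p₋₁=1, p₋₂=0, q₋₁=0, q₋₂=1):
  k=0: a=14, p=14, q=1
  k=1: a=17, p=239, q=17
  k=2: a=1, p=253, q=18
  k=3: a=17, p=4540, q=323
  k=4: a=3, p=13873, q=987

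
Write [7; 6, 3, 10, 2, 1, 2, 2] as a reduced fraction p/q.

27609/3857

Fold from the inside: start with 2/1.
  2 + 1/2 = 5/2
  1 + 2/5 = 7/5
  2 + 5/7 = 19/7
  10 + 7/19 = 197/19
  3 + 19/197 = 610/197
  6 + 197/610 = 3857/610
  7 + 610/3857 = 27609/3857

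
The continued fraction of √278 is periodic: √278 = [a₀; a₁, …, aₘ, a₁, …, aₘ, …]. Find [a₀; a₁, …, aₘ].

a₀ = ⌊√278⌋ = 16.
With m₀=0, d₀=1 and mₖ₊₁ = dₖaₖ − mₖ, dₖ₊₁ = (n − mₖ₊₁²)/dₖ, aₖ₊₁ = ⌊(a₀+mₖ₊₁)/dₖ₊₁⌋:
  k=1: m=16, d=22, a=1
  k=2: m=6, d=11, a=2
  k=3: m=16, d=2, a=16
  k=4: m=16, d=11, a=2
  k=5: m=6, d=22, a=1
  k=6: m=16, d=1, a=32
d=1 and a=2a₀=32 at k=6, so the next step gives (m, d) = (16, 22) again — its k=1 value — and the period has length 6.

[16; 1, 2, 16, 2, 1, 32]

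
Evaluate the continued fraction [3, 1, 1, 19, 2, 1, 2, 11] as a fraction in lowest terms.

Fold from the inside: start with 11/1.
  2 + 1/11 = 23/11
  1 + 11/23 = 34/23
  2 + 23/34 = 91/34
  19 + 34/91 = 1763/91
  1 + 91/1763 = 1854/1763
  1 + 1763/1854 = 3617/1854
  3 + 1854/3617 = 12705/3617

12705/3617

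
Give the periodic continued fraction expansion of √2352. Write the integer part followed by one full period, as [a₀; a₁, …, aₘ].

[48; 2, 96]

a₀ = ⌊√2352⌋ = 48.
With m₀=0, d₀=1 and mₖ₊₁ = dₖaₖ − mₖ, dₖ₊₁ = (n − mₖ₊₁²)/dₖ, aₖ₊₁ = ⌊(a₀+mₖ₊₁)/dₖ₊₁⌋:
  k=1: m=48, d=48, a=2
  k=2: m=48, d=1, a=96
d=1 and a=2a₀=96 at k=2, so the next step gives (m, d) = (48, 48) again — its k=1 value — and the period has length 2.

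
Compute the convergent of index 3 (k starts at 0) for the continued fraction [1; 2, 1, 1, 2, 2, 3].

7/5

Using pₖ = aₖpₖ₋₁ + pₖ₋₂, qₖ = aₖqₖ₋₁ + qₖ₋₂ (with p₋₁=1, p₋₂=0, q₋₁=0, q₋₂=1):
  k=0: a=1, p=1, q=1
  k=1: a=2, p=3, q=2
  k=2: a=1, p=4, q=3
  k=3: a=1, p=7, q=5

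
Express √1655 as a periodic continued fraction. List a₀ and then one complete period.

[40; 1, 2, 7, 16, 7, 2, 1, 80]

a₀ = ⌊√1655⌋ = 40.
With m₀=0, d₀=1 and mₖ₊₁ = dₖaₖ − mₖ, dₖ₊₁ = (n − mₖ₊₁²)/dₖ, aₖ₊₁ = ⌊(a₀+mₖ₊₁)/dₖ₊₁⌋:
  k=1: m=40, d=55, a=1
  k=2: m=15, d=26, a=2
  k=3: m=37, d=11, a=7
  k=4: m=40, d=5, a=16
  k=5: m=40, d=11, a=7
  k=6: m=37, d=26, a=2
  k=7: m=15, d=55, a=1
  k=8: m=40, d=1, a=80
d=1 and a=2a₀=80 at k=8, so the next step gives (m, d) = (40, 55) again — its k=1 value — and the period has length 8.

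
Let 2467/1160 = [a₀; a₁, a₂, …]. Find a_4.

5

2467 = 2·1160 + 147   →  a_0 = 2
1160 = 7·147 + 131   →  a_1 = 7
147 = 1·131 + 16   →  a_2 = 1
131 = 8·16 + 3   →  a_3 = 8
16 = 5·3 + 1   →  a_4 = 5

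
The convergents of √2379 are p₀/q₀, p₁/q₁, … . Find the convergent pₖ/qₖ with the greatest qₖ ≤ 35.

√2379 = [48; 1, 3, 2, 3, 1, 96, …] (period length 6).
Convergents:
  p_0/q_0 = 48/1
  p_1/q_1 = 49/1
  p_2/q_2 = 195/4
  p_3/q_3 = 439/9
  p_4/q_4 = 1512/31
  p_5/q_5 = 1951/40
q_4 = 31 ≤ 35 < 40 = q_5, so the answer is 1512/31.

1512/31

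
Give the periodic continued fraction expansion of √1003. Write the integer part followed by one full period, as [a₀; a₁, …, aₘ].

a₀ = ⌊√1003⌋ = 31.
With m₀=0, d₀=1 and mₖ₊₁ = dₖaₖ − mₖ, dₖ₊₁ = (n − mₖ₊₁²)/dₖ, aₖ₊₁ = ⌊(a₀+mₖ₊₁)/dₖ₊₁⌋:
  k=1: m=31, d=42, a=1
  k=2: m=11, d=21, a=2
  k=3: m=31, d=2, a=31
  k=4: m=31, d=21, a=2
  k=5: m=11, d=42, a=1
  k=6: m=31, d=1, a=62
d=1 and a=2a₀=62 at k=6, so the next step gives (m, d) = (31, 42) again — its k=1 value — and the period has length 6.

[31; 1, 2, 31, 2, 1, 62]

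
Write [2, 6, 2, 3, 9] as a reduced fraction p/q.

Using pₖ = aₖpₖ₋₁ + pₖ₋₂ and qₖ = aₖqₖ₋₁ + qₖ₋₂:
  k=0: a=2, p=2, q=1
  k=1: a=6, p=13, q=6
  k=2: a=2, p=28, q=13
  k=3: a=3, p=97, q=45
  k=4: a=9, p=901, q=418

901/418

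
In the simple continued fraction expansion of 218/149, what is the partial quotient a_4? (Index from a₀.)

1

218 = 1·149 + 69   →  a_0 = 1
149 = 2·69 + 11   →  a_1 = 2
69 = 6·11 + 3   →  a_2 = 6
11 = 3·3 + 2   →  a_3 = 3
3 = 1·2 + 1   →  a_4 = 1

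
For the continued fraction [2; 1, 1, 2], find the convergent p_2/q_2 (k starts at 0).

5/2

Using pₖ = aₖpₖ₋₁ + pₖ₋₂, qₖ = aₖqₖ₋₁ + qₖ₋₂ (with p₋₁=1, p₋₂=0, q₋₁=0, q₋₂=1):
  k=0: a=2, p=2, q=1
  k=1: a=1, p=3, q=1
  k=2: a=1, p=5, q=2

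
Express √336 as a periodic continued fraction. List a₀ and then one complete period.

[18; 3, 36]

a₀ = ⌊√336⌋ = 18.
With m₀=0, d₀=1 and mₖ₊₁ = dₖaₖ − mₖ, dₖ₊₁ = (n − mₖ₊₁²)/dₖ, aₖ₊₁ = ⌊(a₀+mₖ₊₁)/dₖ₊₁⌋:
  k=1: m=18, d=12, a=3
  k=2: m=18, d=1, a=36
d=1 and a=2a₀=36 at k=2, so the next step gives (m, d) = (18, 12) again — its k=1 value — and the period has length 2.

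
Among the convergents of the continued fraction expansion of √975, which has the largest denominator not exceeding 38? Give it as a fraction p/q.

√975 = [31; 4, 2, 4, 62, …] (period length 4).
Convergents:
  p_0/q_0 = 31/1
  p_1/q_1 = 125/4
  p_2/q_2 = 281/9
  p_3/q_3 = 1249/40
q_2 = 9 ≤ 38 < 40 = q_3, so the answer is 281/9.

281/9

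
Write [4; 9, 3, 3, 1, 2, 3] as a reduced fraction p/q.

Using pₖ = aₖpₖ₋₁ + pₖ₋₂ and qₖ = aₖqₖ₋₁ + qₖ₋₂:
  k=0: a=4, p=4, q=1
  k=1: a=9, p=37, q=9
  k=2: a=3, p=115, q=28
  k=3: a=3, p=382, q=93
  k=4: a=1, p=497, q=121
  k=5: a=2, p=1376, q=335
  k=6: a=3, p=4625, q=1126

4625/1126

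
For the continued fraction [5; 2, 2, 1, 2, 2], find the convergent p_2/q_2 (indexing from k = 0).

Using pₖ = aₖpₖ₋₁ + pₖ₋₂, qₖ = aₖqₖ₋₁ + qₖ₋₂ (with p₋₁=1, p₋₂=0, q₋₁=0, q₋₂=1):
  k=0: a=5, p=5, q=1
  k=1: a=2, p=11, q=2
  k=2: a=2, p=27, q=5

27/5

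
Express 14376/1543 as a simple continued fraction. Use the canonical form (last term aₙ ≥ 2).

14376 = 9*1543 + 489
1543 = 3*489 + 76
489 = 6*76 + 33
76 = 2*33 + 10
33 = 3*10 + 3
10 = 3*3 + 1
3 = 3*1 + 0  (stop)
So 14376/1543 = [9; 3, 6, 2, 3, 3, 3].

[9; 3, 6, 2, 3, 3, 3]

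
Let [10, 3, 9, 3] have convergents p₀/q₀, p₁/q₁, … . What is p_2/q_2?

Using pₖ = aₖpₖ₋₁ + pₖ₋₂, qₖ = aₖqₖ₋₁ + qₖ₋₂ (with p₋₁=1, p₋₂=0, q₋₁=0, q₋₂=1):
  k=0: a=10, p=10, q=1
  k=1: a=3, p=31, q=3
  k=2: a=9, p=289, q=28

289/28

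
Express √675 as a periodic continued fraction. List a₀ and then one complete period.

a₀ = ⌊√675⌋ = 25.

[25; 1, 50]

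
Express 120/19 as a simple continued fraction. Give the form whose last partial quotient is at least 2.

[6; 3, 6]

120 = 6·19 + 6
19 = 3·6 + 1
6 = 6·1 + 0  (stop)
So 120/19 = [6; 3, 6].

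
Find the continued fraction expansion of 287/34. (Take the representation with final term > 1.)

287 = 8×34 + 15
34 = 2×15 + 4
15 = 3×4 + 3
4 = 1×3 + 1
3 = 3×1 + 0  (stop)
So 287/34 = [8; 2, 3, 1, 3].

[8; 2, 3, 1, 3]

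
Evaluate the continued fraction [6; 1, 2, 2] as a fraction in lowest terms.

47/7

Using pₖ = aₖpₖ₋₁ + pₖ₋₂ and qₖ = aₖqₖ₋₁ + qₖ₋₂:
  k=0: a=6, p=6, q=1
  k=1: a=1, p=7, q=1
  k=2: a=2, p=20, q=3
  k=3: a=2, p=47, q=7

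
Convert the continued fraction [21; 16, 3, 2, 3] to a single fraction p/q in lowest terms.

Using pₖ = aₖpₖ₋₁ + pₖ₋₂ and qₖ = aₖqₖ₋₁ + qₖ₋₂:
  k=0: a=21, p=21, q=1
  k=1: a=16, p=337, q=16
  k=2: a=3, p=1032, q=49
  k=3: a=2, p=2401, q=114
  k=4: a=3, p=8235, q=391

8235/391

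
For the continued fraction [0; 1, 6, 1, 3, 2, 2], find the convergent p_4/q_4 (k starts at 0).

Using pₖ = aₖpₖ₋₁ + pₖ₋₂, qₖ = aₖqₖ₋₁ + qₖ₋₂ (with p₋₁=1, p₋₂=0, q₋₁=0, q₋₂=1):
  k=0: a=0, p=0, q=1
  k=1: a=1, p=1, q=1
  k=2: a=6, p=6, q=7
  k=3: a=1, p=7, q=8
  k=4: a=3, p=27, q=31

27/31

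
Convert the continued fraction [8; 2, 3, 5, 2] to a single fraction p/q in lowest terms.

683/81

Using pₖ = aₖpₖ₋₁ + pₖ₋₂ and qₖ = aₖqₖ₋₁ + qₖ₋₂:
  k=0: a=8, p=8, q=1
  k=1: a=2, p=17, q=2
  k=2: a=3, p=59, q=7
  k=3: a=5, p=312, q=37
  k=4: a=2, p=683, q=81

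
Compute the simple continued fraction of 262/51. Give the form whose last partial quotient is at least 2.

[5; 7, 3, 2]

262 = 5*51 + 7
51 = 7*7 + 2
7 = 3*2 + 1
2 = 2*1 + 0  (stop)
So 262/51 = [5; 7, 3, 2].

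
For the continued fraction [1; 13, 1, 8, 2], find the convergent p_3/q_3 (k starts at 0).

134/125

Using pₖ = aₖpₖ₋₁ + pₖ₋₂, qₖ = aₖqₖ₋₁ + qₖ₋₂ (with p₋₁=1, p₋₂=0, q₋₁=0, q₋₂=1):
  k=0: a=1, p=1, q=1
  k=1: a=13, p=14, q=13
  k=2: a=1, p=15, q=14
  k=3: a=8, p=134, q=125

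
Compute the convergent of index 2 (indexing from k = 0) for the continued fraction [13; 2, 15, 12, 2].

Using pₖ = aₖpₖ₋₁ + pₖ₋₂, qₖ = aₖqₖ₋₁ + qₖ₋₂ (with p₋₁=1, p₋₂=0, q₋₁=0, q₋₂=1):
  k=0: a=13, p=13, q=1
  k=1: a=2, p=27, q=2
  k=2: a=15, p=418, q=31

418/31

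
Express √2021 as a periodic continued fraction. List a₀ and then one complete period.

a₀ = ⌊√2021⌋ = 44.
With m₀=0, d₀=1 and mₖ₊₁ = dₖaₖ − mₖ, dₖ₊₁ = (n − mₖ₊₁²)/dₖ, aₖ₊₁ = ⌊(a₀+mₖ₊₁)/dₖ₊₁⌋:
  k=1: m=44, d=85, a=1
  k=2: m=41, d=4, a=21
  k=3: m=43, d=43, a=2
  k=4: m=43, d=4, a=21
  k=5: m=41, d=85, a=1
  k=6: m=44, d=1, a=88
d=1 and a=2a₀=88 at k=6, so the next step gives (m, d) = (44, 85) again — its k=1 value — and the period has length 6.

[44; 1, 21, 2, 21, 1, 88]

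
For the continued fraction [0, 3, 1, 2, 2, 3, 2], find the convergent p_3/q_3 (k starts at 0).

3/11

Using pₖ = aₖpₖ₋₁ + pₖ₋₂, qₖ = aₖqₖ₋₁ + qₖ₋₂ (with p₋₁=1, p₋₂=0, q₋₁=0, q₋₂=1):
  k=0: a=0, p=0, q=1
  k=1: a=3, p=1, q=3
  k=2: a=1, p=1, q=4
  k=3: a=2, p=3, q=11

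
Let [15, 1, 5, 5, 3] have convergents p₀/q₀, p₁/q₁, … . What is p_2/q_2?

95/6

Using pₖ = aₖpₖ₋₁ + pₖ₋₂, qₖ = aₖqₖ₋₁ + qₖ₋₂ (with p₋₁=1, p₋₂=0, q₋₁=0, q₋₂=1):
  k=0: a=15, p=15, q=1
  k=1: a=1, p=16, q=1
  k=2: a=5, p=95, q=6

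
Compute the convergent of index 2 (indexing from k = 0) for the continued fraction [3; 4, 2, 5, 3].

Using pₖ = aₖpₖ₋₁ + pₖ₋₂, qₖ = aₖqₖ₋₁ + qₖ₋₂ (with p₋₁=1, p₋₂=0, q₋₁=0, q₋₂=1):
  k=0: a=3, p=3, q=1
  k=1: a=4, p=13, q=4
  k=2: a=2, p=29, q=9

29/9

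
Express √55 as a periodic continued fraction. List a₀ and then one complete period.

a₀ = ⌊√55⌋ = 7.

[7; 2, 2, 2, 14]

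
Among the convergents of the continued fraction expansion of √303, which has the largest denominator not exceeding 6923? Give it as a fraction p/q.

86843/4989

√303 = [17; 2, 2, 5, 2, 2, 34, …] (period length 6).
Convergents:
  p_0/q_0 = 17/1
  p_1/q_1 = 35/2
  p_2/q_2 = 87/5
  p_3/q_3 = 470/27
  p_4/q_4 = 1027/59
  p_5/q_5 = 2524/145
  p_6/q_6 = 86843/4989
  p_7/q_7 = 176210/10123
q_6 = 4989 ≤ 6923 < 10123 = q_7, so the answer is 86843/4989.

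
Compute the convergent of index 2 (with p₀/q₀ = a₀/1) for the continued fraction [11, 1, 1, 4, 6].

23/2

Using pₖ = aₖpₖ₋₁ + pₖ₋₂, qₖ = aₖqₖ₋₁ + qₖ₋₂ (with p₋₁=1, p₋₂=0, q₋₁=0, q₋₂=1):
  k=0: a=11, p=11, q=1
  k=1: a=1, p=12, q=1
  k=2: a=1, p=23, q=2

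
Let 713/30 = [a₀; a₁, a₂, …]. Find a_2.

713 = 23·30 + 23   →  a_0 = 23
30 = 1·23 + 7   →  a_1 = 1
23 = 3·7 + 2   →  a_2 = 3

3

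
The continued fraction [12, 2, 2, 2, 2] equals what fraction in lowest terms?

Using pₖ = aₖpₖ₋₁ + pₖ₋₂ and qₖ = aₖqₖ₋₁ + qₖ₋₂:
  k=0: a=12, p=12, q=1
  k=1: a=2, p=25, q=2
  k=2: a=2, p=62, q=5
  k=3: a=2, p=149, q=12
  k=4: a=2, p=360, q=29

360/29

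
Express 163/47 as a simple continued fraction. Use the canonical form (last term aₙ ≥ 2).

163 = 3·47 + 22
47 = 2·22 + 3
22 = 7·3 + 1
3 = 3·1 + 0  (stop)
So 163/47 = [3; 2, 7, 3].

[3; 2, 7, 3]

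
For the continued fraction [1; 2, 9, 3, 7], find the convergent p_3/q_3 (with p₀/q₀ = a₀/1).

Using pₖ = aₖpₖ₋₁ + pₖ₋₂, qₖ = aₖqₖ₋₁ + qₖ₋₂ (with p₋₁=1, p₋₂=0, q₋₁=0, q₋₂=1):
  k=0: a=1, p=1, q=1
  k=1: a=2, p=3, q=2
  k=2: a=9, p=28, q=19
  k=3: a=3, p=87, q=59

87/59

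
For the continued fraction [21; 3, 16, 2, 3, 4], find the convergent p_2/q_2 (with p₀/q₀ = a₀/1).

Using pₖ = aₖpₖ₋₁ + pₖ₋₂, qₖ = aₖqₖ₋₁ + qₖ₋₂ (with p₋₁=1, p₋₂=0, q₋₁=0, q₋₂=1):
  k=0: a=21, p=21, q=1
  k=1: a=3, p=64, q=3
  k=2: a=16, p=1045, q=49

1045/49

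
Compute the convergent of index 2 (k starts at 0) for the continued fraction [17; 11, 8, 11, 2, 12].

Using pₖ = aₖpₖ₋₁ + pₖ₋₂, qₖ = aₖqₖ₋₁ + qₖ₋₂ (with p₋₁=1, p₋₂=0, q₋₁=0, q₋₂=1):
  k=0: a=17, p=17, q=1
  k=1: a=11, p=188, q=11
  k=2: a=8, p=1521, q=89

1521/89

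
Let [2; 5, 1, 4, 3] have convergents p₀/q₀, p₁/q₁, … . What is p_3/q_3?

Using pₖ = aₖpₖ₋₁ + pₖ₋₂, qₖ = aₖqₖ₋₁ + qₖ₋₂ (with p₋₁=1, p₋₂=0, q₋₁=0, q₋₂=1):
  k=0: a=2, p=2, q=1
  k=1: a=5, p=11, q=5
  k=2: a=1, p=13, q=6
  k=3: a=4, p=63, q=29

63/29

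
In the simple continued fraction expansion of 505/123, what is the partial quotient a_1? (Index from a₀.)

505 = 4·123 + 13   →  a_0 = 4
123 = 9·13 + 6   →  a_1 = 9

9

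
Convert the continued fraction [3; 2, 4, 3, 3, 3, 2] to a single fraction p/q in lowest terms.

Fold from the inside: start with 2/1.
  3 + 1/2 = 7/2
  3 + 2/7 = 23/7
  3 + 7/23 = 76/23
  4 + 23/76 = 327/76
  2 + 76/327 = 730/327
  3 + 327/730 = 2517/730

2517/730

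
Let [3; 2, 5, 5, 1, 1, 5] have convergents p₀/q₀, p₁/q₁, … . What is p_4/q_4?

Using pₖ = aₖpₖ₋₁ + pₖ₋₂, qₖ = aₖqₖ₋₁ + qₖ₋₂ (with p₋₁=1, p₋₂=0, q₋₁=0, q₋₂=1):
  k=0: a=3, p=3, q=1
  k=1: a=2, p=7, q=2
  k=2: a=5, p=38, q=11
  k=3: a=5, p=197, q=57
  k=4: a=1, p=235, q=68

235/68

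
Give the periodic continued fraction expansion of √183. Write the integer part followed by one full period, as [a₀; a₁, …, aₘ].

a₀ = ⌊√183⌋ = 13.
With m₀=0, d₀=1 and mₖ₊₁ = dₖaₖ − mₖ, dₖ₊₁ = (n − mₖ₊₁²)/dₖ, aₖ₊₁ = ⌊(a₀+mₖ₊₁)/dₖ₊₁⌋:
  k=1: m=13, d=14, a=1
  k=2: m=1, d=13, a=1
  k=3: m=12, d=3, a=8
  k=4: m=12, d=13, a=1
  k=5: m=1, d=14, a=1
  k=6: m=13, d=1, a=26
d=1 and a=2a₀=26 at k=6, so the next step gives (m, d) = (13, 14) again — its k=1 value — and the period has length 6.

[13; 1, 1, 8, 1, 1, 26]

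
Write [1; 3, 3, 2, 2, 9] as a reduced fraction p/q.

687/527

Fold from the inside: start with 9/1.
  2 + 1/9 = 19/9
  2 + 9/19 = 47/19
  3 + 19/47 = 160/47
  3 + 47/160 = 527/160
  1 + 160/527 = 687/527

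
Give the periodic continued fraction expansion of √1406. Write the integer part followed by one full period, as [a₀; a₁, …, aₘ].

[37; 2, 74]

a₀ = ⌊√1406⌋ = 37.
With m₀=0, d₀=1 and mₖ₊₁ = dₖaₖ − mₖ, dₖ₊₁ = (n − mₖ₊₁²)/dₖ, aₖ₊₁ = ⌊(a₀+mₖ₊₁)/dₖ₊₁⌋:
  k=1: m=37, d=37, a=2
  k=2: m=37, d=1, a=74
d=1 and a=2a₀=74 at k=2, so the next step gives (m, d) = (37, 37) again — its k=1 value — and the period has length 2.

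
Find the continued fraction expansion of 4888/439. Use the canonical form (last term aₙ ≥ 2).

[11; 7, 2, 3, 1, 2, 2]

4888 = 11×439 + 59
439 = 7×59 + 26
59 = 2×26 + 7
26 = 3×7 + 5
7 = 1×5 + 2
5 = 2×2 + 1
2 = 2×1 + 0  (stop)
So 4888/439 = [11; 7, 2, 3, 1, 2, 2].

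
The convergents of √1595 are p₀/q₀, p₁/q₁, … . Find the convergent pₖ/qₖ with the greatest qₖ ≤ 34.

√1595 = [39; 1, 14, 1, 78, …] (period length 4).
Convergents:
  p_0/q_0 = 39/1
  p_1/q_1 = 40/1
  p_2/q_2 = 599/15
  p_3/q_3 = 639/16
  p_4/q_4 = 50441/1263
q_3 = 16 ≤ 34 < 1263 = q_4, so the answer is 639/16.

639/16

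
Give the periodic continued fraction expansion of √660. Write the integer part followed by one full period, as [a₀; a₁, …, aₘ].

[25; 1, 2, 4, 2, 1, 50]

a₀ = ⌊√660⌋ = 25.
With m₀=0, d₀=1 and mₖ₊₁ = dₖaₖ − mₖ, dₖ₊₁ = (n − mₖ₊₁²)/dₖ, aₖ₊₁ = ⌊(a₀+mₖ₊₁)/dₖ₊₁⌋:
  k=1: m=25, d=35, a=1
  k=2: m=10, d=16, a=2
  k=3: m=22, d=11, a=4
  k=4: m=22, d=16, a=2
  k=5: m=10, d=35, a=1
  k=6: m=25, d=1, a=50
d=1 and a=2a₀=50 at k=6, so the next step gives (m, d) = (25, 35) again — its k=1 value — and the period has length 6.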